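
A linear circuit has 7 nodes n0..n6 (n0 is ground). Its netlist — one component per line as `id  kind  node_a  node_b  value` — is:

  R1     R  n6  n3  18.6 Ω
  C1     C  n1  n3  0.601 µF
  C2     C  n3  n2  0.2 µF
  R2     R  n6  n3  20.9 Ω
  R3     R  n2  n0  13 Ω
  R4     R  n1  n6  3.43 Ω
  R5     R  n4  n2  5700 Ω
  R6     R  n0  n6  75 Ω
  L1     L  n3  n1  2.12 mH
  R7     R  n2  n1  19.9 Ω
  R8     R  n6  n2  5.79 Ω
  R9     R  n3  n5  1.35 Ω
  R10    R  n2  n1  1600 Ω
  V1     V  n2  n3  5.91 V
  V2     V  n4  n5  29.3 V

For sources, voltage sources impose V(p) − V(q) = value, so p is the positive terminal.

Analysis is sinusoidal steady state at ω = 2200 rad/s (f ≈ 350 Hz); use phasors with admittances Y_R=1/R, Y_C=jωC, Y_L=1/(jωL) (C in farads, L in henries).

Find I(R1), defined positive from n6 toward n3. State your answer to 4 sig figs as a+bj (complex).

MNA unknowns: 6 node voltages V₁..V_6 plus 2 source currents (V1, V2)
R1: Y=0.05376+0.000j on G[6,3]
C1: Y=0.000+0.001322j on G[1,3]
C2: Y=0.000+0.0004400j on G[3,2]
R2: Y=0.04785+0.000j on G[6,3]
R3: Y=0.07692+0.000j on G[2,0]
R4: Y=0.2915+0.000j on G[1,6]
R5: Y=0.0001754+0.000j on G[4,2]
R6: Y=0.01333+0.000j on G[0,6]
L1: Y=0.000-0.2144j on G[3,1]
R7: Y=0.05025+0.000j on G[2,1]
R8: Y=0.1727+0.000j on G[6,2]
R9: Y=0.7407+0.000j on G[3,5]
R10: Y=0.0006250+0.000j on G[2,1]
V1: row V2−V3=5.91, i_V1 at 2,3
V2: row V4−V5=29.3, i_V2 at 4,5
solve → V1=-3.476+2.008j, V2=0.4464-0.1619j, V3=-5.464-0.1619j, V4=23.83-0.1619j, V5=-5.469-0.1619j, V6=-2.575+0.9339j
aux → i_V1=-0.7517+0.3095j, i_V2=-0.004103+0.000j

0.1553+0.05891j A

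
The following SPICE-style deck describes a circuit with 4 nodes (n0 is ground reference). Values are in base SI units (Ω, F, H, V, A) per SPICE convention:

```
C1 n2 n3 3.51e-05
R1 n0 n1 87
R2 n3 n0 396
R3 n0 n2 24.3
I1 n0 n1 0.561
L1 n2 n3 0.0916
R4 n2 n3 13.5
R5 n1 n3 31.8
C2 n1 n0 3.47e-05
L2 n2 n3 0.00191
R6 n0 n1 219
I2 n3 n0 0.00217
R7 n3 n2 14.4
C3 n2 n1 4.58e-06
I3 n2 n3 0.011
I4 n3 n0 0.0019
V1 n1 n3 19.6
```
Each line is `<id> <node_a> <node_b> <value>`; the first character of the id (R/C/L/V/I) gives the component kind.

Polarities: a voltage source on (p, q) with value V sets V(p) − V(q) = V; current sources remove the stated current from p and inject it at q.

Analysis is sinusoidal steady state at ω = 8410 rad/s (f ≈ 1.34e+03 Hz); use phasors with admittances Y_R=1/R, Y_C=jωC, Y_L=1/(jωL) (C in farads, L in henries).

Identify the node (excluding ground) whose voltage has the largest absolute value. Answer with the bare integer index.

3

Element admittances at ω=8410 rad/s:
  Y(C1) = 0.000+0.2952j S between n2,n3
  Y(R1) = 0.01149+0.000j S between n0,n1
  Y(R2) = 0.002525+0.000j S between n3,n0
  Y(R3) = 0.04115+0.000j S between n0,n2
  I1: injects 0.561 A into n1 (from n0)
  Y(L1) = 0.000-0.001298j S between n2,n3
  Y(R4) = 0.07407+0.000j S between n2,n3
  Y(R5) = 0.03145+0.000j S between n1,n3
  Y(C2) = 0.000+0.2918j S between n1,n0
  Y(L2) = 0.000-0.06225j S between n2,n3
  Y(R6) = 0.004566+0.000j S between n0,n1
  I2: injects 0.00217 A into n0 (from n3)
  Y(R7) = 0.06944+0.000j S between n3,n2
  Y(C3) = 0.000+0.03852j S between n2,n1
  I3: injects 0.011 A into n3 (from n2)
  I4: injects 0.0019 A into n0 (from n3)
  V1: constraint V(n1)−V(n3) = 19.6
Assemble and solve the 4×4 MNA system:
  V(n1)=0.8934-4.145j  V(n2)=-15.06-4.464j  V(n3)=-18.71-4.145j
  i(V1)=-1.267-0.8088j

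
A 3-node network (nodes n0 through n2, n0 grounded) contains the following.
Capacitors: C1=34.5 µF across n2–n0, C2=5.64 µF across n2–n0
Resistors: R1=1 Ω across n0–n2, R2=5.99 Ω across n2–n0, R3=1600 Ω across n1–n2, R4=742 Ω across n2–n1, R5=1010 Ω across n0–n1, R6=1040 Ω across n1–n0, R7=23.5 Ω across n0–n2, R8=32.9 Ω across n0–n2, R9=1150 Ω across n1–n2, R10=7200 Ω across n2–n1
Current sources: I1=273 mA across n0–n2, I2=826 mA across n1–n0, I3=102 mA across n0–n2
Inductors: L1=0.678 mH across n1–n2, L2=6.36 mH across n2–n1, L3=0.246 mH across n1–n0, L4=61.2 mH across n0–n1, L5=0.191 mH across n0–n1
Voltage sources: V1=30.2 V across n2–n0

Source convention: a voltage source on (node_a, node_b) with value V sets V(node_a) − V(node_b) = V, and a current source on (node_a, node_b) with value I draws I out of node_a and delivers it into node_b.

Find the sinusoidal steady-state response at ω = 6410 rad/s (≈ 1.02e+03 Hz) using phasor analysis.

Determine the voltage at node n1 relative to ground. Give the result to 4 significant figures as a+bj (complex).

MNA unknowns: 2 node voltages V₁..V_2 plus 1 source current (V1)
C1: Y=0.000+0.2211j on G[2,0]
R1: Y=1.000+0.000j on G[0,2]
R2: Y=0.1669+0.000j on G[2,0]
I1: z[0]−=0.273, z[2]+=0.273
R3: Y=0.0006250+0.000j on G[1,2]
R4: Y=0.001348+0.000j on G[2,1]
I2: z[1]−=0.826, z[0]+=0.826
L1: Y=0.000-0.2301j on G[1,2]
C2: Y=0.000+0.03615j on G[2,0]
R5: Y=0.0009901+0.000j on G[0,1]
L2: Y=0.000-0.02453j on G[2,1]
R6: Y=0.0009615+0.000j on G[1,0]
L3: Y=0.000-0.6342j on G[1,0]
I3: z[0]−=0.102, z[2]+=0.102
L4: Y=0.000-0.002549j on G[0,1]
R7: Y=0.04255+0.000j on G[0,2]
R8: Y=0.03040+0.000j on G[0,2]
L5: Y=0.000-0.8168j on G[0,1]
R9: Y=0.0008696+0.000j on G[1,2]
R10: Y=0.0001389+0.000j on G[2,1]
V1: row V2−V0=30.2, i_V1 at 2,0
solve → V1=4.501-0.4439j, V2=30.20+0.000j
aux → i_V1=-37.26-1.228j

4.501-0.4439j V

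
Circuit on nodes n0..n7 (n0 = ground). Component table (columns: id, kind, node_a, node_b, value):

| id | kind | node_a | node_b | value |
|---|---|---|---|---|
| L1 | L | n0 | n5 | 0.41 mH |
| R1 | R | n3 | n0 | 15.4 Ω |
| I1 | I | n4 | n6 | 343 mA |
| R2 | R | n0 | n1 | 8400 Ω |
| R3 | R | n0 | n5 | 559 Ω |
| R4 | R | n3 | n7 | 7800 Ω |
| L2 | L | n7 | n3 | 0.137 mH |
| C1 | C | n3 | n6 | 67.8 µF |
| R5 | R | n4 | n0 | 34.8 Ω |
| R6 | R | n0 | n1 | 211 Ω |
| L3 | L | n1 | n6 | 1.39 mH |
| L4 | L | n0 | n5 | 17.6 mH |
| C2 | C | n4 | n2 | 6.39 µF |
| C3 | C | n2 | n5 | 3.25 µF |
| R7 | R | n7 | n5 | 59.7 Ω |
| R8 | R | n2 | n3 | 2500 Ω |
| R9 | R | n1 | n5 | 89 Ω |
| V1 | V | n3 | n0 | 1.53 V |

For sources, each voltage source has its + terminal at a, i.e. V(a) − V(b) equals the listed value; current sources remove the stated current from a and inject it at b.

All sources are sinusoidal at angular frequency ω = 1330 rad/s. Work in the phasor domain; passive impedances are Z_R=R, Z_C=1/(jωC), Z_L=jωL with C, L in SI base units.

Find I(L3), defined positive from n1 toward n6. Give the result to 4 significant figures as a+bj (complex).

Apply KCL at each of the 7 non-ground nodes and solve the resulting linear system.
Node n1: branches {R2, R6, L3, R9} → V_1 = 2.053-3.502j
Node n2: branches {C2, C3, R8} → V_2 = -7.782+0.4930j
Node n3: branches {R1, R4, L2, C1, R8, V1} → V_3 = 1.530+0.000j
Node n4: branches {I1, R5, C2} → V_4 = -11.74+1.170j
Node n5: branches {L1, R3, L4, C3, R7, R9} → V_5 = 0.03941+0.02425j
Node n6: branches {I1, C1, L3} → V_6 = 2.158-3.442j
Node n7: branches {R4, L2, R7} → V_7 = 1.530-0.004549j
Source currents: i(V1)=0.1824+0.05732j

-0.03261+0.05664j A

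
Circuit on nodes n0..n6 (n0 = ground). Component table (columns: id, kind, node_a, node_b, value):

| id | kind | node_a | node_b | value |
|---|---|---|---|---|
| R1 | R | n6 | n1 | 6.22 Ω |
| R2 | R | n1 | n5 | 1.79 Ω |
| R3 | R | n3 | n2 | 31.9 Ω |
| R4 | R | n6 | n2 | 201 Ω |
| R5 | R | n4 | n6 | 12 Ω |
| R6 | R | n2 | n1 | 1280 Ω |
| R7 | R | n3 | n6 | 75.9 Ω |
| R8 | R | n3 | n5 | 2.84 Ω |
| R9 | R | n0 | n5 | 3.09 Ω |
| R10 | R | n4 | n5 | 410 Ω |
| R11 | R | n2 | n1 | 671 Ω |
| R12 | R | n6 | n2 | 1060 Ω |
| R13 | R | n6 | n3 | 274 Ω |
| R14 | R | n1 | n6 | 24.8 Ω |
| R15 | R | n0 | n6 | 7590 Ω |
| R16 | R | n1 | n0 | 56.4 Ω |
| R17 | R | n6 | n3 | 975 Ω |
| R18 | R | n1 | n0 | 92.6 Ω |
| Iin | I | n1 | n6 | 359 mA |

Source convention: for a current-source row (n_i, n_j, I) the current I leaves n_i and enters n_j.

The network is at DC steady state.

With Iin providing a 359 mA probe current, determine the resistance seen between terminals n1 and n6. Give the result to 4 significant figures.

MNA unknowns: 6 node voltages V₁..V_6
R1: Y=0.1608 on G[6,1]
R2: Y=0.5587 on G[1,5]
R3: Y=0.03135 on G[3,2]
R4: Y=0.004975 on G[6,2]
R5: Y=0.08333 on G[4,6]
R6: Y=0.0007813 on G[2,1]
R7: Y=0.01318 on G[3,6]
R8: Y=0.3521 on G[3,5]
R9: Y=0.3236 on G[0,5]
R10: Y=0.002439 on G[4,5]
R11: Y=0.001490 on G[2,1]
R12: Y=0.0009434 on G[6,2]
R13: Y=0.003650 on G[6,3]
R14: Y=0.04032 on G[1,6]
R15: Y=0.0001318 on G[0,6]
R16: Y=0.01773 on G[1,0]
R17: Y=0.001026 on G[6,3]
R18: Y=0.01080 on G[1,0]
Iin: z[1]−=0.359, z[6]+=0.359
solve → V1=-0.05743, V2=0.3041, V3=0.09631, V4=1.500, V5=0.004435, V6=1.544

R_eq = 4.460 Ω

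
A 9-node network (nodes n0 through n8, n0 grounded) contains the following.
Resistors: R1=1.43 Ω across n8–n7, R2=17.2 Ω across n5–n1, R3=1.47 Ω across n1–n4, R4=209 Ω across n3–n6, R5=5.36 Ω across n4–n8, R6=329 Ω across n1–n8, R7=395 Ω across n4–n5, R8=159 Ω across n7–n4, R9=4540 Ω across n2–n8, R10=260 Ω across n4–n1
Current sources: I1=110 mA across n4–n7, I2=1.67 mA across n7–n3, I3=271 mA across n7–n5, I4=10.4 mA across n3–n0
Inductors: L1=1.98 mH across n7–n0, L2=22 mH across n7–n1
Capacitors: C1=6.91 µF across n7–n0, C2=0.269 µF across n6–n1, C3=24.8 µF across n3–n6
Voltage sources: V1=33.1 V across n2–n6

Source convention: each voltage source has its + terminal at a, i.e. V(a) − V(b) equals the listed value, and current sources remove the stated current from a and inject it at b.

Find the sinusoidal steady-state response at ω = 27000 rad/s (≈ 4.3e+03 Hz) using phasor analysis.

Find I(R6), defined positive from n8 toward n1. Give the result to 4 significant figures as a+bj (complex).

-0.003272-3.275e-05j A

Element admittances at ω=27000 rad/s:
  Y(R1) = 0.6993+0.000j S between n8,n7
  Y(R2) = 0.05814+0.000j S between n5,n1
  Y(R3) = 0.6803+0.000j S between n1,n4
  Y(R4) = 0.004785+0.000j S between n3,n6
  I1: injects 0.11 A into n7 (from n4)
  Y(R5) = 0.1866+0.000j S between n4,n8
  Y(R6) = 0.003040+0.000j S between n1,n8
  I2: injects 0.00167 A into n3 (from n7)
  Y(L1) = 0.000-0.01871j S between n7,n0
  Y(R7) = 0.002532+0.000j S between n4,n5
  Y(L2) = 0.000-0.001684j S between n7,n1
  Y(R8) = 0.006289+0.000j S between n7,n4
  I3: injects 0.271 A into n5 (from n7)
  Y(C1) = 0.000+0.1866j S between n7,n0
  Y(C2) = 0.000+0.007263j S between n6,n1
  Y(C3) = 0.000+0.6696j S between n3,n6
  I4: injects 0.0104 A into n0 (from n3)
  Y(R9) = 0.0002203+0.000j S between n2,n8
  Y(R10) = 0.003846+0.000j S between n4,n1
  V1: constraint V(n2)−V(n6) = 33.1
Assemble and solve the 9×9 MNA system:
  V(n1)=1.286+0.07572j  V(n2)=34.32+2.312j  V(n3)=1.218+2.325j  V(n4)=0.9360+0.07334j  V(n5)=5.738+0.07562j  V(n6)=1.218+2.312j  V(n7)=0.000+0.06195j  V(n8)=0.2093+0.06495j
  i(V1)=-0.007513-0.0004950j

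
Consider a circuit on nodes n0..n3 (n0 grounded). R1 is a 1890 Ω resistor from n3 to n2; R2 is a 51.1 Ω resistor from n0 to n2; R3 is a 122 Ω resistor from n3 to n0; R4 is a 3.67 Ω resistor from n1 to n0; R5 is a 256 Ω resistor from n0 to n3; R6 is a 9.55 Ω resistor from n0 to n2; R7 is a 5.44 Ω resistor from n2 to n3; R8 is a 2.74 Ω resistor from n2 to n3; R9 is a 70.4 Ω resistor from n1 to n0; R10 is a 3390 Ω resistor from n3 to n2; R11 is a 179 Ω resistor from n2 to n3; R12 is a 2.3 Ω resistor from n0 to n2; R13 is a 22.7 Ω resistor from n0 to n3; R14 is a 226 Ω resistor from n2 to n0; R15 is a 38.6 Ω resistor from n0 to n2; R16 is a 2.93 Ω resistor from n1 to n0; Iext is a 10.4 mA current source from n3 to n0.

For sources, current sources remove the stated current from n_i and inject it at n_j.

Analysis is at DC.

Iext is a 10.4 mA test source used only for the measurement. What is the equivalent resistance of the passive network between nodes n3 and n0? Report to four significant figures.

Element admittances at DC:
  Y(R1) = 0.0005291 S between n3,n2
  Y(R2) = 0.01957 S between n0,n2
  Y(R3) = 0.008197 S between n3,n0
  Y(R4) = 0.2725 S between n1,n0
  Y(R5) = 0.003906 S between n0,n3
  Y(R6) = 0.1047 S between n0,n2
  Y(R7) = 0.1838 S between n2,n3
  Y(R8) = 0.3650 S between n2,n3
  Y(R9) = 0.01420 S between n1,n0
  Y(R10) = 0.0002950 S between n3,n2
  Y(R11) = 0.005587 S between n2,n3
  Y(R12) = 0.4348 S between n0,n2
  Y(R13) = 0.04405 S between n0,n3
  Y(R14) = 0.004425 S between n2,n0
  Y(R15) = 0.02591 S between n0,n2
  Y(R16) = 0.3413 S between n1,n0
  Iext: injects 0.0104 A into n0 (from n3)
Assemble and solve the 3×3 MNA system:
  V(n1)=0.000  V(n2)=-0.01475  V(n3)=-0.03041

R_eq = 2.924 Ω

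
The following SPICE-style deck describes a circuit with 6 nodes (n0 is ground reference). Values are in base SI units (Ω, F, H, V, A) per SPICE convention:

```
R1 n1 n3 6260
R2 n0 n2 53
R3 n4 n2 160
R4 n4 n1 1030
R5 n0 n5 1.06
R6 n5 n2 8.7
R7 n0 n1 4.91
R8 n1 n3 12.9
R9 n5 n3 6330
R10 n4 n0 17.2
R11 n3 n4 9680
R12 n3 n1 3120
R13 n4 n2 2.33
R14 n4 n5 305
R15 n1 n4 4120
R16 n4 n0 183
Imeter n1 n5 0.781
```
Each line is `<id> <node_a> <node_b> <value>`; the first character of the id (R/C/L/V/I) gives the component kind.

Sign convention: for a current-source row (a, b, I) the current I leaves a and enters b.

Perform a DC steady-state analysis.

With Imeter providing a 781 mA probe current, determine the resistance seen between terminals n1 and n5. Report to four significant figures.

R_eq = 5.877 Ω

Element admittances at DC:
  Y(R1) = 0.0001597 S between n1,n3
  Y(R2) = 0.01887 S between n0,n2
  Y(R3) = 0.006250 S between n4,n2
  Y(R4) = 0.0009709 S between n4,n1
  Y(R5) = 0.9434 S between n0,n5
  Y(R6) = 0.1149 S between n5,n2
  Y(R7) = 0.2037 S between n0,n1
  Y(R8) = 0.07752 S between n1,n3
  Y(R9) = 0.0001580 S between n5,n3
  Y(R10) = 0.05814 S between n4,n0
  Y(R11) = 0.0001033 S between n3,n4
  Y(R12) = 0.0003205 S between n3,n1
  Y(R13) = 0.4292 S between n4,n2
  Y(R14) = 0.003279 S between n4,n5
  Y(R15) = 0.0002427 S between n1,n4
  Y(R16) = 0.005464 S between n4,n0
  Imeter: injects 0.781 A into n5 (from n1)
Assemble and solve the 5×5 MNA system:
  V(n1)=-3.804  V(n2)=0.4576  V(n3)=-3.789  V(n4)=0.3908  V(n5)=0.7857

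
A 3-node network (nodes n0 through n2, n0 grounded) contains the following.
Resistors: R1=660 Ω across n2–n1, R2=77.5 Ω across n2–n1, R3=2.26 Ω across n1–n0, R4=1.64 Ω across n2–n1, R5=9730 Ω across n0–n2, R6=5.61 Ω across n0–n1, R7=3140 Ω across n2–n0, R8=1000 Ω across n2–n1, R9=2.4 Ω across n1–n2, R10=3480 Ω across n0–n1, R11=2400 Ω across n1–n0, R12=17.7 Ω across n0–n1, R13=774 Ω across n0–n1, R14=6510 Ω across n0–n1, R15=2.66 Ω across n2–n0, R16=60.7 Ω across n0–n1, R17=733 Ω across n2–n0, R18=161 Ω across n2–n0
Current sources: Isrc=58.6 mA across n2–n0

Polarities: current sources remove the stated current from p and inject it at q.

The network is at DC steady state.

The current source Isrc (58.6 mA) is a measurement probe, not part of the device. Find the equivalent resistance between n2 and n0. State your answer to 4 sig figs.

MNA unknowns: 2 node voltages V₁..V_2
R1: Y=0.001515 on G[2,1]
R2: Y=0.01290 on G[2,1]
R3: Y=0.4425 on G[1,0]
R4: Y=0.6098 on G[2,1]
R5: Y=0.0001028 on G[0,2]
R6: Y=0.1783 on G[0,1]
R7: Y=0.0003185 on G[2,0]
R8: Y=0.001000 on G[2,1]
R9: Y=0.4167 on G[1,2]
R10: Y=0.0002874 on G[0,1]
R11: Y=0.0004167 on G[1,0]
R12: Y=0.05650 on G[0,1]
R13: Y=0.001292 on G[0,1]
R14: Y=0.0001536 on G[0,1]
R15: Y=0.3759 on G[2,0]
R16: Y=0.01647 on G[0,1]
R17: Y=0.001364 on G[2,0]
R18: Y=0.006211 on G[2,0]
Isrc: z[2]−=0.0586, z[0]+=0.0586
solve → V1=-0.04385, V2=-0.07315

R_eq = 1.248 Ω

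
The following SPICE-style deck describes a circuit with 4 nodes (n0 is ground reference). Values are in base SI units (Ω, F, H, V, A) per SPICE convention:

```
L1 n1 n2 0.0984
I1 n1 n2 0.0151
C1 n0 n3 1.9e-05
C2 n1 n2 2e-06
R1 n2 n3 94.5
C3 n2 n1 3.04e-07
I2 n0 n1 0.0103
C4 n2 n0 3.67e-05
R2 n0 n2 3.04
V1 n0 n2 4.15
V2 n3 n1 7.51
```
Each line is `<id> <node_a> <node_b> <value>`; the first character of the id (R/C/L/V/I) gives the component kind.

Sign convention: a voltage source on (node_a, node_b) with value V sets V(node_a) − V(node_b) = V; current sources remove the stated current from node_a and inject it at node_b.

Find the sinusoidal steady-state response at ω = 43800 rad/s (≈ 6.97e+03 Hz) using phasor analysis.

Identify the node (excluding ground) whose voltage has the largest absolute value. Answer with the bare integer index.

MNA unknowns: 3 node voltages V₁..V_3 plus 2 source currents (V1, V2)
L1: Y=0.000-0.0002320j on G[1,2]
I1: z[1]−=0.0151, z[2]+=0.0151
C1: Y=0.000+0.8322j on G[0,3]
C2: Y=0.000+0.08760j on G[1,2]
R1: Y=0.01058+0.000j on G[2,3]
C3: Y=0.000+0.01332j on G[2,1]
I2: z[0]−=0.0103, z[1]+=0.0103
C4: Y=0.000+1.607j on G[2,0]
R2: Y=0.3289+0.000j on G[0,2]
V1: row V0−V2=4.15, i_V1 at 0,2
V2: row V3−V1=7.51, i_V2 at 3,1
solve → V1=-7.148+0.05633j, V2=-4.150+0.000j, V3=0.3620+0.05633j
aux → i_V1=-1.422-6.370j, i_V2=-0.0008711-0.3018j

1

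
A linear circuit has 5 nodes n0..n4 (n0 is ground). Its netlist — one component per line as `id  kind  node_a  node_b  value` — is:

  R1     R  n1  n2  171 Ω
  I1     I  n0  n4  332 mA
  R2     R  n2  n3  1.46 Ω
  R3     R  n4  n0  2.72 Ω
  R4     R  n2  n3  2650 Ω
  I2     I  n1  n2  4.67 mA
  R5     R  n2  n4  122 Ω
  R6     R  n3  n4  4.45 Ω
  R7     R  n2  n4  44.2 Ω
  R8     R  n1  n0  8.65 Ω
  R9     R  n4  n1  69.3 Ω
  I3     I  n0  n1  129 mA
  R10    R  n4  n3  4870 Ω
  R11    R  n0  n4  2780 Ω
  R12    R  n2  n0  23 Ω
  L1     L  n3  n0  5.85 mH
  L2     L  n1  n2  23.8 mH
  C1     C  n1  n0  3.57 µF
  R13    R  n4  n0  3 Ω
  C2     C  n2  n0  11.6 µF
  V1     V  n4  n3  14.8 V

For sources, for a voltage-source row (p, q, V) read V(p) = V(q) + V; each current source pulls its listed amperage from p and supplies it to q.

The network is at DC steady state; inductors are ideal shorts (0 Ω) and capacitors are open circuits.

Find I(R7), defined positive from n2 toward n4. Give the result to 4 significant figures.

Element admittances at DC:
  Y(R1) = 0.005848 S between n1,n2
  I1: injects 0.332 A into n4 (from n0)
  Y(R2) = 0.6849 S between n2,n3
  Y(R3) = 0.3676 S between n4,n0
  Y(R4) = 0.0003774 S between n2,n3
  I2: injects 0.00467 A into n2 (from n1)
  Y(R5) = 0.008197 S between n2,n4
  Y(R6) = 0.2247 S between n3,n4
  Y(R7) = 0.02262 S between n2,n4
  Y(R8) = 0.1156 S between n1,n0
  Y(R9) = 0.01443 S between n4,n1
  I3: injects 0.129 A into n1 (from n0)
  Y(R10) = 0.0002053 S between n4,n3
  Y(R11) = 0.0003597 S between n0,n4
  Y(R12) = 0.04348 S between n2,n0
  L1: short n3↔n0 (DC inductor)
  L2: short n1↔n2 (DC inductor)
  Y(C1) = 0.000 S between n1,n0
  Y(R13) = 0.3333 S between n4,n0
  Y(C2) = 0.000 S between n2,n0
  V1: constraint V(n4)−V(n3) = 14.8
Assemble and solve the 7×7 MNA system:
  V(n1)=0.8978  V(n2)=0.8978  V(n3)=0.000  V(n4)=14.80
  i(L1)=-10.06  i(L2)=0.2211  i(V1)=-14.01

-0.3145 A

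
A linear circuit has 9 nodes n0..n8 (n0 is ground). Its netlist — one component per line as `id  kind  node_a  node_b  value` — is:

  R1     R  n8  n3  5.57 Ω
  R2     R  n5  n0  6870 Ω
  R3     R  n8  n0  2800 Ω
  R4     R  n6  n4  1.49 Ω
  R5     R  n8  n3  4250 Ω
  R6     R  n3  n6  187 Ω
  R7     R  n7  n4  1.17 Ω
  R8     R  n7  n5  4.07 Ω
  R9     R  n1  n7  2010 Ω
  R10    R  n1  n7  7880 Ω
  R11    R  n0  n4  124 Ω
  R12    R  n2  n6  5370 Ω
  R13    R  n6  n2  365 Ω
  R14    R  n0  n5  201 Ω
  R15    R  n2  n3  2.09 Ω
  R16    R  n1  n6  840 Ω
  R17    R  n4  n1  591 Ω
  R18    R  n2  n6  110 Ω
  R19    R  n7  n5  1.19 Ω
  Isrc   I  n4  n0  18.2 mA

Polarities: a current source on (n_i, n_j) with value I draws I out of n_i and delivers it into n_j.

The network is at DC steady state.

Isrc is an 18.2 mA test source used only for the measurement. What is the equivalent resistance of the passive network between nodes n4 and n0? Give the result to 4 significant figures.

R_eq = 74.18 Ω

Apply KCL at each of the 8 non-ground nodes and solve the resulting linear system.
Node n1: branches {R9, R10, R16, R17} → V_1 = -1.348
Node n2: branches {R12, R13, R15, R18} → V_2 = -1.323
Node n3: branches {R1, R5, R6, R15} → V_3 = -1.322
Node n4: branches {R4, R7, R11, R17, Isrc} → V_4 = -1.350
Node n5: branches {R2, R8, R14, R19} → V_5 = -1.336
Node n6: branches {R4, R6, R12, R13, R16, R18} → V_6 = -1.349
Node n7: branches {R7, R8, R9, R10, R19} → V_7 = -1.342
Node n8: branches {R1, R3, R5} → V_8 = -1.319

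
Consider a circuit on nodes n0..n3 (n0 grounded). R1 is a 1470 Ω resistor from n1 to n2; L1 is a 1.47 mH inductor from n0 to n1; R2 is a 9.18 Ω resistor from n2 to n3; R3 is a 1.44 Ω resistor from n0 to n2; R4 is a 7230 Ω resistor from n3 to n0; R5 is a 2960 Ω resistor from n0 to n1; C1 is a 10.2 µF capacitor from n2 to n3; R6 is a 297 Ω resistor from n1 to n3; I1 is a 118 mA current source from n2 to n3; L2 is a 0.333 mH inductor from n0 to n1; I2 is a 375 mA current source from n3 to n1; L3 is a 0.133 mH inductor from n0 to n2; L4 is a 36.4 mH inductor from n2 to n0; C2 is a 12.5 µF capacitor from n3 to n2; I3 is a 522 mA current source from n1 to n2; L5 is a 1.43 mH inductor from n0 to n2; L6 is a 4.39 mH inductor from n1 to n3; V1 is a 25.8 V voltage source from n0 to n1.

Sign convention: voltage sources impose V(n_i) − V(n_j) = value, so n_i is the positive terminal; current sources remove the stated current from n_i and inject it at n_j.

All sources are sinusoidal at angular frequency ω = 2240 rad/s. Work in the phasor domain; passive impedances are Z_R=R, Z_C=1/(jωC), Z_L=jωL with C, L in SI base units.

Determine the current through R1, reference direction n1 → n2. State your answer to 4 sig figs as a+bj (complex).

MNA unknowns: 3 node voltages V₁..V_3 plus 1 source current (V1)
R1: Y=0.0006803+0.000j on G[1,2]
L1: Y=0.000-0.3037j on G[0,1]
R2: Y=0.1089+0.000j on G[2,3]
R3: Y=0.6944+0.000j on G[0,2]
R4: Y=0.0001383+0.000j on G[3,0]
R5: Y=0.0003378+0.000j on G[0,1]
C1: Y=0.000+0.02285j on G[2,3]
R6: Y=0.003367+0.000j on G[1,3]
I1: z[2]−=0.118, z[3]+=0.118
L2: Y=0.000-1.341j on G[0,1]
I2: z[3]−=0.375, z[1]+=0.375
L3: Y=0.000-3.357j on G[0,2]
L4: Y=0.000-0.01226j on G[2,0]
C2: Y=0.000+0.02800j on G[3,2]
I3: z[1]−=0.522, z[2]+=0.522
L5: Y=0.000-0.3122j on G[0,2]
L6: Y=0.000-0.1017j on G[1,3]
V1: row V0−V1=25.8, i_V1 at 0,1
solve → V1=-25.80+0.000j, V2=-0.4552-0.3792j, V3=-11.31+17.65j
aux → i_V1=-1.722+43.84j

-0.01724+0.0002580j A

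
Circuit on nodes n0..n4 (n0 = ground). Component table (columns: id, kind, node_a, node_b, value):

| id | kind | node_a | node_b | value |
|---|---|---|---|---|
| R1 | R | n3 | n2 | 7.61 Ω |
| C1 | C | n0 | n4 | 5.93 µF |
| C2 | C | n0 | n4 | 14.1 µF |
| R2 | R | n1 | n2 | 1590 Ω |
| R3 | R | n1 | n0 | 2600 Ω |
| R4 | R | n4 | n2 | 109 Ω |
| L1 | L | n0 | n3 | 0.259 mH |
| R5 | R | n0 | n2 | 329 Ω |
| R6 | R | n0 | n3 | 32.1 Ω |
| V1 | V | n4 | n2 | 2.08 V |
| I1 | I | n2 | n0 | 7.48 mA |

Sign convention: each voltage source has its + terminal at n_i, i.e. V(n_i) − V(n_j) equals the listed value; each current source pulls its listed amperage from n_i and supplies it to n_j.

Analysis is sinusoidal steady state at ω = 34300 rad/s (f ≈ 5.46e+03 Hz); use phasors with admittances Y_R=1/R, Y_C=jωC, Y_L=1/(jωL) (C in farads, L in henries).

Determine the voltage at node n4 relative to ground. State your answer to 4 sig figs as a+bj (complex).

Element admittances at ω=34300 rad/s:
  Y(R1) = 0.1314+0.000j S between n3,n2
  Y(C1) = 0.000+0.2034j S between n0,n4
  Y(C2) = 0.000+0.4836j S between n0,n4
  Y(R2) = 0.0006289+0.000j S between n1,n2
  Y(R3) = 0.0003846+0.000j S between n1,n0
  Y(R4) = 0.009174+0.000j S between n4,n2
  Y(L1) = 0.000-0.1126j S between n0,n3
  Y(R5) = 0.003040+0.000j S between n0,n2
  Y(R6) = 0.03115+0.000j S between n0,n3
  V1: constraint V(n4)−V(n2) = 2.08
  I1: injects 0.00748 A into n0 (from n2)
Assemble and solve the 5×5 MNA system:
  V(n1)=-1.379-0.1288j  V(n2)=-2.222-0.2075j  V(n3)=-1.135-0.9540j  V(n4)=-0.1418-0.2075j
  i(V1)=-0.1616+0.09741j

-0.1418-0.2075j V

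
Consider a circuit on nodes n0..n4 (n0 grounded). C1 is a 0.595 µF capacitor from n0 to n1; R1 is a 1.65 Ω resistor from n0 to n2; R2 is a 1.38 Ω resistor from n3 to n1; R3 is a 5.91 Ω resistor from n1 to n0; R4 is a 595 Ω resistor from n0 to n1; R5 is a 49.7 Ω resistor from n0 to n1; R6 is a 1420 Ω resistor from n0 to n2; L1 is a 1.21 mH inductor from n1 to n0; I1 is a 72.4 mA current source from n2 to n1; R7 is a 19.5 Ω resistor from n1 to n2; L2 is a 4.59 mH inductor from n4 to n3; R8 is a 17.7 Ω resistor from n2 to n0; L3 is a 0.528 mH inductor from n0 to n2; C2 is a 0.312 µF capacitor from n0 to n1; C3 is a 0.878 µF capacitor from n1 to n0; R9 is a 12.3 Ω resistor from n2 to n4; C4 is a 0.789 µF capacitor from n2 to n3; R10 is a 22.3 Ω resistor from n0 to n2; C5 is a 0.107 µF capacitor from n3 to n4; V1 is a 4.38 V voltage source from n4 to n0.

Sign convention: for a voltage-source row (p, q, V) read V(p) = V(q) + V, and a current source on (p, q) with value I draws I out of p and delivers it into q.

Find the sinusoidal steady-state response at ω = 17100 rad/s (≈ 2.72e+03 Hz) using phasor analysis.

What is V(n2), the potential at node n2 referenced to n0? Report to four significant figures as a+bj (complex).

Element admittances at ω=17100 rad/s:
  Y(C1) = 0.000+0.01017j S between n0,n1
  Y(R1) = 0.6061+0.000j S between n0,n2
  Y(R2) = 0.7246+0.000j S between n3,n1
  Y(R3) = 0.1692+0.000j S between n1,n0
  Y(R4) = 0.001681+0.000j S between n0,n1
  Y(R5) = 0.02012+0.000j S between n0,n1
  Y(R6) = 0.0007042+0.000j S between n0,n2
  Y(L1) = 0.000-0.04833j S between n1,n0
  I1: injects 0.0724 A into n1 (from n2)
  Y(R7) = 0.05128+0.000j S between n1,n2
  Y(L2) = 0.000-0.01274j S between n4,n3
  Y(R8) = 0.05650+0.000j S between n2,n0
  Y(L3) = 0.000-0.1108j S between n0,n2
  Y(C2) = 0.000+0.005335j S between n0,n1
  Y(C3) = 0.000+0.01501j S between n1,n0
  Y(R9) = 0.08130+0.000j S between n2,n4
  Y(C4) = 0.000+0.01349j S between n2,n3
  Y(R10) = 0.04484+0.000j S between n0,n2
  Y(C5) = 0.000+0.001830j S between n3,n4
  V1: constraint V(n4)−V(n0) = 4.38
Assemble and solve the 5×5 MNA system:
  V(n1)=0.3812-0.1450j  V(n2)=0.3595+0.03884j  V(n3)=0.3798-0.2056j  V(n4)=4.380+0.000j
  i(V1)=-0.3291+0.04680j

0.3595+0.03884j V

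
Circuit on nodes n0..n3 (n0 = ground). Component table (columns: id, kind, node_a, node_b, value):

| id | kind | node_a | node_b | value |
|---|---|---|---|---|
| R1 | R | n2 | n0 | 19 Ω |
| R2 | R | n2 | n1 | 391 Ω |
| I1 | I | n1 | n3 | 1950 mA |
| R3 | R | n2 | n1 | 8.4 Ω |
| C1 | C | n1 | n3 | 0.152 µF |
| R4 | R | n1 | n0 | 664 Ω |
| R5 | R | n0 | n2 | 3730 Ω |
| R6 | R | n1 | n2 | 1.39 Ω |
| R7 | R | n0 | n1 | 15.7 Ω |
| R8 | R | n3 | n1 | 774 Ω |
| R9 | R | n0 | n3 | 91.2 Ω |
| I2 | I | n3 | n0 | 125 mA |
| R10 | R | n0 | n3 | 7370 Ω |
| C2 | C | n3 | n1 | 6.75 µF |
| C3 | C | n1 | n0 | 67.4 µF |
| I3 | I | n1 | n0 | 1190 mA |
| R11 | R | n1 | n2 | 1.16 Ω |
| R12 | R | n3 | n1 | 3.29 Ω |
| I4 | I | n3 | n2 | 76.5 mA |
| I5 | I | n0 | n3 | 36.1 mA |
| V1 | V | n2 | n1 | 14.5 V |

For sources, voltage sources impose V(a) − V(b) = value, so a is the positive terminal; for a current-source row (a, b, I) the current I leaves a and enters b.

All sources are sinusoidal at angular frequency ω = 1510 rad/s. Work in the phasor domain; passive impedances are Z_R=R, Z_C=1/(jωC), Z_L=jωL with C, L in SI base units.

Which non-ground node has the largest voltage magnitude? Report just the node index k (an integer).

1

Apply KCL at each of the 3 non-ground nodes and solve the resulting linear system.
Node n1: branches {R2, I1, R3, C1, R4, R6, R7, R8, C2, C3, I3, R11, R12, V1} → V_1 = -10.07+7.973j
Node n2: branches {R1, R2, R3, R5, R6, R11, I4, V1} → V_2 = 4.431+7.973j
Node n3: branches {I1, C1, R8, R9, I2, R10, C2, R12, I4, I5} → V_3 = -4.090+7.496j
Source currents: i(V1)=-24.85-0.4217j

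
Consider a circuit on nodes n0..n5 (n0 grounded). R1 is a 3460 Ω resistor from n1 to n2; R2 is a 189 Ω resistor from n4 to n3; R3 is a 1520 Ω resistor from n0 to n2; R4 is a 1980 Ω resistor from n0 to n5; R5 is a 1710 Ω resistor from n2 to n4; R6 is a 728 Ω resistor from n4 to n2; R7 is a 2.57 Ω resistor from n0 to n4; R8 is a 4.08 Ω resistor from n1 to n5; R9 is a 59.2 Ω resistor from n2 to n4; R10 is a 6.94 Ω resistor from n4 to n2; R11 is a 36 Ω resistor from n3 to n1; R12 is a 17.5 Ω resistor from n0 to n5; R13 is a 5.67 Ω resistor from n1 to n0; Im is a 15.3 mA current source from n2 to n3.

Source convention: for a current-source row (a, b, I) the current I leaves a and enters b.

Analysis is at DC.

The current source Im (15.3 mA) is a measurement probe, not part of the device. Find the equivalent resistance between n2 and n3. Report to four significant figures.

MNA unknowns: 5 node voltages V₁..V_5
R1: Y=0.0002890 on G[1,2]
R2: Y=0.005291 on G[4,3]
R3: Y=0.0006579 on G[0,2]
R4: Y=0.0005051 on G[0,5]
R5: Y=0.0005848 on G[2,4]
R6: Y=0.001374 on G[4,2]
R7: Y=0.3891 on G[0,4]
R8: Y=0.2451 on G[1,5]
R9: Y=0.01689 on G[2,4]
R10: Y=0.1441 on G[4,2]
R11: Y=0.02778 on G[3,1]
R12: Y=0.05714 on G[0,5]
R13: Y=0.1764 on G[1,0]
Im: z[2]−=0.0153, z[3]+=0.0153
solve → V1=0.05565, V2=-0.1248, V3=0.5043, V4=-0.03169, V5=0.04505

R_eq = 41.12 Ω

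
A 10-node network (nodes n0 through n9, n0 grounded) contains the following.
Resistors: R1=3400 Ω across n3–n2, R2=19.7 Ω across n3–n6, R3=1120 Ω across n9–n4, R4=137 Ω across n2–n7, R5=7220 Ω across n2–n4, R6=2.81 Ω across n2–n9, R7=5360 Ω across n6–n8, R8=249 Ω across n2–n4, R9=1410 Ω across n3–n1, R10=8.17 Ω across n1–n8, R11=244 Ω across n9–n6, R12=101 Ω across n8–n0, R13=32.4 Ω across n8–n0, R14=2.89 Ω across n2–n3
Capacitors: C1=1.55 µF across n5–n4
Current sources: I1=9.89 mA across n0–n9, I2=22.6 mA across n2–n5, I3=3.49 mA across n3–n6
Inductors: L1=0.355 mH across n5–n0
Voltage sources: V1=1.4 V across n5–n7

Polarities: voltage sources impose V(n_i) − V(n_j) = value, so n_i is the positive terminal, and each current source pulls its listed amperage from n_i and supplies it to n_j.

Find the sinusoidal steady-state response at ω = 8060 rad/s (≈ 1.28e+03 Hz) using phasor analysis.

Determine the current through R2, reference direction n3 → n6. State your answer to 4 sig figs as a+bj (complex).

MNA unknowns: 9 node voltages V₁..V_9 plus 1 source current (V1)
R1: Y=0.0002941+0.000j on G[3,2]
R2: Y=0.05076+0.000j on G[3,6]
R3: Y=0.0008929+0.000j on G[9,4]
R4: Y=0.007299+0.000j on G[2,7]
R5: Y=0.0001385+0.000j on G[2,4]
C1: Y=0.000+0.01249j on G[5,4]
R6: Y=0.3559+0.000j on G[2,9]
R7: Y=0.0001866+0.000j on G[6,8]
R8: Y=0.004016+0.000j on G[2,4]
R9: Y=0.0007092+0.000j on G[3,1]
I1: z[0]−=0.00989, z[9]+=0.00989
L1: Y=0.000-0.3495j on G[5,0]
R10: Y=0.1224+0.000j on G[1,8]
R11: Y=0.004098+0.000j on G[9,6]
R12: Y=0.009901+0.000j on G[8,0]
I2: z[2]−=0.0226, z[5]+=0.0226
R13: Y=0.03086+0.000j on G[8,0]
I3: z[3]−=0.00349, z[6]+=0.00349
R14: Y=0.3460+0.000j on G[2,3]
V1: row V5−V7=1.4, i_V1 at 5,7
solve → V1=-0.04826+0.007605j, V2=-1.800+0.2820j, V3=-1.796+0.2814j, V4=-0.1646+0.6913j, V5=0.0007021+0.03275j, V6=-1.725+0.2805j, V7=-1.399+0.03275j, V8=-0.03813+0.006019j, V9=-1.768+0.2830j
aux → i_V1=0.002928-0.001820j

-0.003628+4.104e-05j A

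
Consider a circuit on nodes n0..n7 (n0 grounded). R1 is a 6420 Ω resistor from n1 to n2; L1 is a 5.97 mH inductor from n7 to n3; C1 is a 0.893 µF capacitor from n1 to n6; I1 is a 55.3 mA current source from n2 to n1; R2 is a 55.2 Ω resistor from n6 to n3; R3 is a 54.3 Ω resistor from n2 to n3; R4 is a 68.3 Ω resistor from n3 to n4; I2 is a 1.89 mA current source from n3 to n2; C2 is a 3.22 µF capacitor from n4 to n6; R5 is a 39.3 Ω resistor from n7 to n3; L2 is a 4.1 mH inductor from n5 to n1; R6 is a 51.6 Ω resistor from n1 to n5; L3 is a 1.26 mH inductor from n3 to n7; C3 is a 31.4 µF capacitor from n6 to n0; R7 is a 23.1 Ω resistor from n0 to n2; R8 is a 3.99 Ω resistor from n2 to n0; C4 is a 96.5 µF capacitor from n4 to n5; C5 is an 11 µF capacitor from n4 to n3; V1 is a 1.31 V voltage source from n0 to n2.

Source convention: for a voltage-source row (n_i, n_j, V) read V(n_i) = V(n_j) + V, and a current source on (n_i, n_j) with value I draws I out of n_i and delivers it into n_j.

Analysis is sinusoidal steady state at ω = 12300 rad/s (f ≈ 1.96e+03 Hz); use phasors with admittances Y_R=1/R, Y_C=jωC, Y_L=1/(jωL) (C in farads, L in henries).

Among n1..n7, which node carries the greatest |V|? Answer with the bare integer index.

1

Element admittances at ω=12300 rad/s:
  Y(R1) = 0.0001558+0.000j S between n1,n2
  Y(L1) = 0.000-0.01362j S between n7,n3
  Y(C1) = 0.000+0.01098j S between n1,n6
  I1: injects 0.0553 A into n1 (from n2)
  Y(R2) = 0.01812+0.000j S between n6,n3
  Y(R3) = 0.01842+0.000j S between n2,n3
  Y(R4) = 0.01464+0.000j S between n3,n4
  I2: injects 0.00189 A into n2 (from n3)
  Y(C2) = 0.000+0.03961j S between n4,n6
  Y(R5) = 0.02545+0.000j S between n7,n3
  Y(L2) = 0.000-0.01983j S between n5,n1
  Y(R6) = 0.01938+0.000j S between n1,n5
  Y(L3) = 0.000-0.06452j S between n3,n7
  Y(C3) = 0.000+0.3862j S between n6,n0
  Y(R7) = 0.04329+0.000j S between n0,n2
  Y(R8) = 0.2506+0.000j S between n2,n0
  Y(C4) = 0.000+1.187j S between n4,n5
  Y(C5) = 0.000+0.1353j S between n4,n3
  V1: constraint V(n0)−V(n2) = 1.31
Assemble and solve the 8×8 MNA system:
  V(n1)=1.929+0.1133j  V(n2)=-1.310+0.000j  V(n3)=0.08984-0.5515j  V(n4)=-0.02526-0.7769j  V(n5)=-0.04288-0.8248j  V(n6)=0.02625-0.07023j  V(n7)=0.08984-0.5515j
  i(V1)=-0.3579+0.01014j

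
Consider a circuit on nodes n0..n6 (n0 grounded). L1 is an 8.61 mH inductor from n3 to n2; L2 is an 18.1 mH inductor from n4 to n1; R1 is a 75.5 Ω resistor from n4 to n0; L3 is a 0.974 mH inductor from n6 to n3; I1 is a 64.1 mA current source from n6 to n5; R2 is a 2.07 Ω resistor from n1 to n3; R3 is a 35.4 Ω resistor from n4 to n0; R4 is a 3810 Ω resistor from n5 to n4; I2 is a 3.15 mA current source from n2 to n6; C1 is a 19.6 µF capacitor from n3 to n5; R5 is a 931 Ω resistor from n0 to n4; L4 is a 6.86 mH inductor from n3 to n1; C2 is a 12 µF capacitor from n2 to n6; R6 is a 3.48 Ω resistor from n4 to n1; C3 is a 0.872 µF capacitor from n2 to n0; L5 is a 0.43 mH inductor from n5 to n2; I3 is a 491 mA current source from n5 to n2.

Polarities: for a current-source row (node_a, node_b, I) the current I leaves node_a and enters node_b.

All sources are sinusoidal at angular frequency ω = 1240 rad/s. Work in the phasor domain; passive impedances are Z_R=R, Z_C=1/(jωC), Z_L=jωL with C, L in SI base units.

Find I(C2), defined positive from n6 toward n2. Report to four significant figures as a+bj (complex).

0.01731-7.544e-05j A

Apply KCL at each of the 6 non-ground nodes and solve the resulting linear system.
Node n1: branches {L2, R2, L4, R6} → V_1 = 0.03118-0.001274j
Node n2: branches {L1, I2, C2, C3, L5, I3} → V_2 = 0.03853+1.068j
Node n3: branches {L1, L3, R2, C1, L4} → V_3 = 0.03355-0.001245j
Node n4: branches {L2, R1, R3, R4, R5, R6} → V_4 = 0.02712-0.0009788j
Node n5: branches {I1, R4, C1, L5, I3} → V_5 = 0.03872+0.8513j
Node n6: branches {L3, I1, I2, C2} → V_6 = 0.03346-0.09577j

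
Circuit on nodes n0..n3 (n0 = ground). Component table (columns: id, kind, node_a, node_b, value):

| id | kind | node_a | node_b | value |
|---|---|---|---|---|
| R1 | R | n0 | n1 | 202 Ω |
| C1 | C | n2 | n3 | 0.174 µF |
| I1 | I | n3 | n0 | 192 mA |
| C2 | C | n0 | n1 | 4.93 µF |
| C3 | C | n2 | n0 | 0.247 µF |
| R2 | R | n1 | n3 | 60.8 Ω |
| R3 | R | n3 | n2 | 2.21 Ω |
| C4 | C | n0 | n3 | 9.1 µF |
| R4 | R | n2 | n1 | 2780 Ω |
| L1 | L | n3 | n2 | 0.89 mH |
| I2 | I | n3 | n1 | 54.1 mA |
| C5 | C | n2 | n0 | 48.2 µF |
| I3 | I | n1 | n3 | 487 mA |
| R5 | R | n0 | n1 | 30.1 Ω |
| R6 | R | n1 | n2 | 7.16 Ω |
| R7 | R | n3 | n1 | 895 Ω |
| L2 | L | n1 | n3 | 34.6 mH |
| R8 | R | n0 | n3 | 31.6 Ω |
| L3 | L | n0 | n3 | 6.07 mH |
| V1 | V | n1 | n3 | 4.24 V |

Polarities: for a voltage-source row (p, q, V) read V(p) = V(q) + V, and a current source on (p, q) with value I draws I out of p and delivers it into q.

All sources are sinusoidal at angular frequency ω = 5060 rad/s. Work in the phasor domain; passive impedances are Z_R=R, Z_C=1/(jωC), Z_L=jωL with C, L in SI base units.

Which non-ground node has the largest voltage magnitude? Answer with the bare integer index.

1

Element admittances at ω=5060 rad/s:
  Y(R1) = 0.004950+0.000j S between n0,n1
  Y(C1) = 0.000+0.0008804j S between n2,n3
  I1: injects 0.192 A into n0 (from n3)
  Y(C2) = 0.000+0.02495j S between n0,n1
  Y(C3) = 0.000+0.001250j S between n2,n0
  Y(R2) = 0.01645+0.000j S between n1,n3
  Y(R3) = 0.4525+0.000j S between n3,n2
  Y(C4) = 0.000+0.04605j S between n0,n3
  Y(R4) = 0.0003597+0.000j S between n2,n1
  Y(L1) = 0.000-0.2221j S between n3,n2
  I2: injects 0.0541 A into n1 (from n3)
  Y(C5) = 0.000+0.2439j S between n2,n0
  I3: injects 0.487 A into n3 (from n1)
  Y(R5) = 0.03322+0.000j S between n0,n1
  Y(R6) = 0.1397+0.000j S between n1,n2
  Y(R7) = 0.001117+0.000j S between n3,n1
  Y(L2) = 0.000-0.005712j S between n1,n3
  Y(R8) = 0.03165+0.000j S between n0,n3
  Y(L3) = 0.000-0.03256j S between n0,n3
  V1: constraint V(n1)−V(n3) = 4.24
Assemble and solve the 4×4 MNA system:
  V(n1)=2.747+0.3876j  V(n2)=-0.3078+0.9574j  V(n3)=-1.493+0.3876j
  i(V1)=-1.030+0.02069j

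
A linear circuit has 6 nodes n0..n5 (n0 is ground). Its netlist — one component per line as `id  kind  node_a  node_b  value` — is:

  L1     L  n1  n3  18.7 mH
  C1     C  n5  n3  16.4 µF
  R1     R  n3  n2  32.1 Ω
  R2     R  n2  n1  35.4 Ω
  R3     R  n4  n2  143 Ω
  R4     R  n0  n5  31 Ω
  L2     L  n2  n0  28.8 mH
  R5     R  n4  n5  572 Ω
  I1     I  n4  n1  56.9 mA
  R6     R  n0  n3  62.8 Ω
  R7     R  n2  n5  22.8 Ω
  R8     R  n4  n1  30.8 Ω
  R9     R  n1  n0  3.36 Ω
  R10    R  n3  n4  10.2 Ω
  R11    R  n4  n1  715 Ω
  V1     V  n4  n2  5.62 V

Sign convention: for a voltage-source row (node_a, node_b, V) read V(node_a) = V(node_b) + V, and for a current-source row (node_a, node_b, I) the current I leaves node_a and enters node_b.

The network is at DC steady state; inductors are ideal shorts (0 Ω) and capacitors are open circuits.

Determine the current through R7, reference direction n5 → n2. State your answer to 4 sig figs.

0.005534 A

MNA unknowns: 5 node voltages V₁..V_5 plus 3 source currents (L1, L2, V1)
L1: row V1−V3=0, i_L1 at 1,3
C1: Y=0.000 on G[5,3]
R1: Y=0.03115 on G[3,2]
R2: Y=0.02825 on G[2,1]
R3: Y=0.006993 on G[4,2]
R4: Y=0.03226 on G[0,5]
L2: row V2−V0=0, i_L2 at 2,0
R5: Y=0.001748 on G[4,5]
I1: z[4]−=0.0569, z[1]+=0.0569
R6: Y=0.01592 on G[0,3]
R7: Y=0.04386 on G[2,5]
R8: Y=0.03247 on G[4,1]
R9: Y=0.2976 on G[1,0]
R10: Y=0.09804 on G[3,4]
R11: Y=0.001399 on G[4,1]
V1: row V4−V2=5.62, i_V1 at 4,2
solve → V1=1.581, V2=0.000, V3=1.581, V4=5.620, V5=0.1262
aux → i_L1=-0.3215, i_L2=-0.4998, i_V1=-0.6386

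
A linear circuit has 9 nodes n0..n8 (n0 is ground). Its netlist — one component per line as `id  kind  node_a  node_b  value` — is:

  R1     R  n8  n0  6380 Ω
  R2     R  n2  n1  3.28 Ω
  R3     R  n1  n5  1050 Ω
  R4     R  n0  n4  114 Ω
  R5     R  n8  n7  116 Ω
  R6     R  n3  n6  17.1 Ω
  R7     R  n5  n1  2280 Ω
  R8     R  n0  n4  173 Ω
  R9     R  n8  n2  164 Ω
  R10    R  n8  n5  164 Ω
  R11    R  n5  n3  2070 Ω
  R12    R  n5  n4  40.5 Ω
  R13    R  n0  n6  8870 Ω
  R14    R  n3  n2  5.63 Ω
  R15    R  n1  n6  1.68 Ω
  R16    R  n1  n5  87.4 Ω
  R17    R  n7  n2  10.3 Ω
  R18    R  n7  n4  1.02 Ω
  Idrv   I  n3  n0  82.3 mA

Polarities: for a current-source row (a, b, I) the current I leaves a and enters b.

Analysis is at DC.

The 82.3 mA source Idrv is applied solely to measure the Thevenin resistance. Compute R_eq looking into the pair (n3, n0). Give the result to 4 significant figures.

Apply KCL at each of the 8 non-ground nodes and solve the resulting linear system.
Node n1: branches {R2, R3, R7, R15, R16} → V_1 = -6.383
Node n2: branches {R2, R9, R14, R17} → V_2 = -6.351
Node n3: branches {R6, R11, R14, Idrv} → V_3 = -6.713
Node n4: branches {R4, R8, R12, R18} → V_4 = -5.543
Node n5: branches {R3, R7, R10, R11, R12, R16} → V_5 = -5.843
Node n6: branches {R6, R13, R15} → V_6 = -6.412
Node n7: branches {R5, R17, R18} → V_7 = -5.617
Node n8: branches {R1, R5, R9, R10} → V_8 = -5.854

R_eq = 81.56 Ω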